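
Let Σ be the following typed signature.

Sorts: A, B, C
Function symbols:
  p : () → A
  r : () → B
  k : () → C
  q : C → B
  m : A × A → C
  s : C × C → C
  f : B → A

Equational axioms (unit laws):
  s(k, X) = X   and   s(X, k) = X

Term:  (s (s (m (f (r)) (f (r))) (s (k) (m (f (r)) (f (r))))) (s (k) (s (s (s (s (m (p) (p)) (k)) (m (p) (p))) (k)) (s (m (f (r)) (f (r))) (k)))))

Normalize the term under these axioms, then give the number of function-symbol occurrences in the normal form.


1. (s (s (m (f (r)) (f (r))) (s (k) (m (f (r)) (f (r))))) (s (k) (s (s (s (s (m (p) (p)) (k)) (m (p) (p))) (k)) (s (m (f (r)) (f (r))) (k)))))  →  (s (s (m (f (r)) (f (r))) (m (f (r)) (f (r)))) (s (k) (s (s (s (s (m (p) (p)) (k)) (m (p) (p))) (k)) (s (m (f (r)) (f (r))) (k)))))
2. (s (s (m (f (r)) (f (r))) (m (f (r)) (f (r)))) (s (k) (s (s (s (s (m (p) (p)) (k)) (m (p) (p))) (k)) (s (m (f (r)) (f (r))) (k)))))  →  (s (s (m (f (r)) (f (r))) (m (f (r)) (f (r)))) (s (s (s (s (m (p) (p)) (k)) (m (p) (p))) (k)) (s (m (f (r)) (f (r))) (k))))
3. (s (s (m (f (r)) (f (r))) (m (f (r)) (f (r)))) (s (s (s (s (m (p) (p)) (k)) (m (p) (p))) (k)) (s (m (f (r)) (f (r))) (k))))  →  (s (s (m (f (r)) (f (r))) (m (f (r)) (f (r)))) (s (s (s (m (p) (p)) (k)) (m (p) (p))) (s (m (f (r)) (f (r))) (k))))
4. (s (s (m (f (r)) (f (r))) (m (f (r)) (f (r)))) (s (s (s (m (p) (p)) (k)) (m (p) (p))) (s (m (f (r)) (f (r))) (k))))  →  (s (s (m (f (r)) (f (r))) (m (f (r)) (f (r)))) (s (s (m (p) (p)) (m (p) (p))) (s (m (f (r)) (f (r))) (k))))
5. (s (s (m (f (r)) (f (r))) (m (f (r)) (f (r)))) (s (s (m (p) (p)) (m (p) (p))) (s (m (f (r)) (f (r))) (k))))  →  (s (s (m (f (r)) (f (r))) (m (f (r)) (f (r)))) (s (s (m (p) (p)) (m (p) (p))) (m (f (r)) (f (r)))))
normal form: (s (s (m (f (r)) (f (r))) (m (f (r)) (f (r)))) (s (s (m (p) (p)) (m (p) (p))) (m (f (r)) (f (r)))))

size = 25


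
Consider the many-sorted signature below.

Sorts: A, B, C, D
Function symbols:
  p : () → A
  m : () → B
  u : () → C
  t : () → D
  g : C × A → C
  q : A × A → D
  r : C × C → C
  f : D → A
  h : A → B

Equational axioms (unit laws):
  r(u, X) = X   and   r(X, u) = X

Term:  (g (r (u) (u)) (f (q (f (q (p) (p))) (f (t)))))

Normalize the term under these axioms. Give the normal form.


normal form = (g (u) (f (q (f (q (p) (p))) (f (t)))))

1. (g (r (u) (u)) (f (q (f (q (p) (p))) (f (t)))))  →  (g (u) (f (q (f (q (p) (p))) (f (t)))))


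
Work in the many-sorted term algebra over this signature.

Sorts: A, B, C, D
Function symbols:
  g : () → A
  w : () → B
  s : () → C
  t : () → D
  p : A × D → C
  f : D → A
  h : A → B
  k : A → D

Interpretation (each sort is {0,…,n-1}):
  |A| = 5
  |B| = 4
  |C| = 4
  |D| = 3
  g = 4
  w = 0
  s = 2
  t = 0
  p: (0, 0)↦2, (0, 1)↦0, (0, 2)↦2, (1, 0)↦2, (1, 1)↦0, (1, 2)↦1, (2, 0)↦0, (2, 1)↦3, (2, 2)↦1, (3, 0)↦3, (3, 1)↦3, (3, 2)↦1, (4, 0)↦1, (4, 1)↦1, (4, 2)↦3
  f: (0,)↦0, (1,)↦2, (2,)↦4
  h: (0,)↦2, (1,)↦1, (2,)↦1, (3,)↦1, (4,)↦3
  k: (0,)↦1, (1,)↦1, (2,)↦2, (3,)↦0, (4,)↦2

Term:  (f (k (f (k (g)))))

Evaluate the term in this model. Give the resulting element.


value = 4

  g = 4
  (k (g)) = k(4,) = 2
  (f (k (g))) = f(2,) = 4
  (k (f (k (g)))) = k(4,) = 2
  (f (k (f (k (g))))) = f(2,) = 4


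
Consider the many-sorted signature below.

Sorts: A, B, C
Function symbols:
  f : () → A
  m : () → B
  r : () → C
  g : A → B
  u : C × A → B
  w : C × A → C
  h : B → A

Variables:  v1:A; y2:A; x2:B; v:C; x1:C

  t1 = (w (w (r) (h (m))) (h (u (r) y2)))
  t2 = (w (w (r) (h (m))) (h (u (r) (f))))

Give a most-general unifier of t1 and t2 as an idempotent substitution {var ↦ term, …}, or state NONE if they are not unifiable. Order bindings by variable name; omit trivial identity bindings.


{y2 ↦ (f)}


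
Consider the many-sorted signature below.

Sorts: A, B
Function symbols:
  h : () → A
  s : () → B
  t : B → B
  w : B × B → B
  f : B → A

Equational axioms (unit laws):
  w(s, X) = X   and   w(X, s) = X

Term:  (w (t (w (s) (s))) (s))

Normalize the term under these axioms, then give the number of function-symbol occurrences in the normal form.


1. (w (t (w (s) (s))) (s))  →  (t (w (s) (s)))
2. (t (w (s) (s)))  →  (t (s))
normal form: (t (s))

size = 2


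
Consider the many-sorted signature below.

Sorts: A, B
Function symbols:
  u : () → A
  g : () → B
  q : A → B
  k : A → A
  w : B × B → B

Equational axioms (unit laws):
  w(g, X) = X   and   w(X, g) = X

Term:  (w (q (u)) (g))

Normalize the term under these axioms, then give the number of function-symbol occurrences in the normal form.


1. (w (q (u)) (g))  →  (q (u))
normal form: (q (u))

size = 2


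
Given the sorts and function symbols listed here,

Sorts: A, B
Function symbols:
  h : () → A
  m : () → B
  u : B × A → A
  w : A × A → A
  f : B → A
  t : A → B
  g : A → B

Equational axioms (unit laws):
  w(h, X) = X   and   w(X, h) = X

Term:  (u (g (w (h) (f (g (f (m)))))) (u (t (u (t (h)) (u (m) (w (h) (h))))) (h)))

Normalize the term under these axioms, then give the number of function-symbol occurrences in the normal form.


size = 15

1. (u (g (w (h) (f (g (f (m)))))) (u (t (u (t (h)) (u (m) (w (h) (h))))) (h)))  →  (u (g (f (g (f (m))))) (u (t (u (t (h)) (u (m) (w (h) (h))))) (h)))
2. (u (g (f (g (f (m))))) (u (t (u (t (h)) (u (m) (w (h) (h))))) (h)))  →  (u (g (f (g (f (m))))) (u (t (u (t (h)) (u (m) (h)))) (h)))
normal form: (u (g (f (g (f (m))))) (u (t (u (t (h)) (u (m) (h)))) (h)))


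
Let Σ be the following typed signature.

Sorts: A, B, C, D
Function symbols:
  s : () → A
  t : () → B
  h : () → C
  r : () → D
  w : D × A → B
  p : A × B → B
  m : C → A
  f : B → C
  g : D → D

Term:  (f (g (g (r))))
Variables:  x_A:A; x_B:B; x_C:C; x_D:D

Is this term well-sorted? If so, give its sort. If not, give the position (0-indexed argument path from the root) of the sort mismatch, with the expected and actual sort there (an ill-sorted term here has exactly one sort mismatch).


      (r) : D
    (g (r)) : D
  (g (g (r))) : D
(f (g (g (r)))) : ✗ arg 0 at [0] has sort D, expected B

ill-sorted at position [0]: expected B, got D


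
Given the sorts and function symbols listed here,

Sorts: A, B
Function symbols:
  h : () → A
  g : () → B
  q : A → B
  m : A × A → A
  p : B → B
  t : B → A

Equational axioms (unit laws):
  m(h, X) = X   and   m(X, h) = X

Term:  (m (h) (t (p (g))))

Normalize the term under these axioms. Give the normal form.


1. (m (h) (t (p (g))))  →  (t (p (g)))

normal form = (t (p (g)))


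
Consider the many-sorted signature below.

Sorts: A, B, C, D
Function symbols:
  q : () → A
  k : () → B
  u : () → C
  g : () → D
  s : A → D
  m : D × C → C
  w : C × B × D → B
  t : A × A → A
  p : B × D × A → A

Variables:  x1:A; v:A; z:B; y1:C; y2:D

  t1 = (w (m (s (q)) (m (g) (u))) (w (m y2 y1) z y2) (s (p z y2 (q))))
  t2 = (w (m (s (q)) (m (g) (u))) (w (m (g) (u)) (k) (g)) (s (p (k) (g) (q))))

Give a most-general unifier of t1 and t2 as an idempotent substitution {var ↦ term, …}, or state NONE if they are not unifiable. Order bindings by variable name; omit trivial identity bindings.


{y1 ↦ (u), y2 ↦ (g), z ↦ (k)}


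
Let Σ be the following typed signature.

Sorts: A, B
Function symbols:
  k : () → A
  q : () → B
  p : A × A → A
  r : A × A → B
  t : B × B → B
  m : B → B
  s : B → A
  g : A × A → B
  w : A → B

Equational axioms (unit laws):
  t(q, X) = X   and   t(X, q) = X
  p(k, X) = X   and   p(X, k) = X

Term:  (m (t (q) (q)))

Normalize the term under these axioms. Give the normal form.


1. (m (t (q) (q)))  →  (m (q))

normal form = (m (q))


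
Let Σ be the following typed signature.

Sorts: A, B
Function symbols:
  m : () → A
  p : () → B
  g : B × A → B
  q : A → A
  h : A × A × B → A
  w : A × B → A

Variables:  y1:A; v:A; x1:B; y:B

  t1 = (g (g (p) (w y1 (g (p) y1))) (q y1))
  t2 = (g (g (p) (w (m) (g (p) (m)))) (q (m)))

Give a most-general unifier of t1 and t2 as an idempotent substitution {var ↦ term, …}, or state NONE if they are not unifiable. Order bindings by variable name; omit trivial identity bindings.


{y1 ↦ (m)}


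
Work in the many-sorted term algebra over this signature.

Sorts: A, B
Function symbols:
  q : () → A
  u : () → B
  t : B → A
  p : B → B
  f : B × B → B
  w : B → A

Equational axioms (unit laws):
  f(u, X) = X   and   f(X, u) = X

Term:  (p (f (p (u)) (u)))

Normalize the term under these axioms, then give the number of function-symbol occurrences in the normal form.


1. (p (f (p (u)) (u)))  →  (p (p (u)))
normal form: (p (p (u)))

size = 3


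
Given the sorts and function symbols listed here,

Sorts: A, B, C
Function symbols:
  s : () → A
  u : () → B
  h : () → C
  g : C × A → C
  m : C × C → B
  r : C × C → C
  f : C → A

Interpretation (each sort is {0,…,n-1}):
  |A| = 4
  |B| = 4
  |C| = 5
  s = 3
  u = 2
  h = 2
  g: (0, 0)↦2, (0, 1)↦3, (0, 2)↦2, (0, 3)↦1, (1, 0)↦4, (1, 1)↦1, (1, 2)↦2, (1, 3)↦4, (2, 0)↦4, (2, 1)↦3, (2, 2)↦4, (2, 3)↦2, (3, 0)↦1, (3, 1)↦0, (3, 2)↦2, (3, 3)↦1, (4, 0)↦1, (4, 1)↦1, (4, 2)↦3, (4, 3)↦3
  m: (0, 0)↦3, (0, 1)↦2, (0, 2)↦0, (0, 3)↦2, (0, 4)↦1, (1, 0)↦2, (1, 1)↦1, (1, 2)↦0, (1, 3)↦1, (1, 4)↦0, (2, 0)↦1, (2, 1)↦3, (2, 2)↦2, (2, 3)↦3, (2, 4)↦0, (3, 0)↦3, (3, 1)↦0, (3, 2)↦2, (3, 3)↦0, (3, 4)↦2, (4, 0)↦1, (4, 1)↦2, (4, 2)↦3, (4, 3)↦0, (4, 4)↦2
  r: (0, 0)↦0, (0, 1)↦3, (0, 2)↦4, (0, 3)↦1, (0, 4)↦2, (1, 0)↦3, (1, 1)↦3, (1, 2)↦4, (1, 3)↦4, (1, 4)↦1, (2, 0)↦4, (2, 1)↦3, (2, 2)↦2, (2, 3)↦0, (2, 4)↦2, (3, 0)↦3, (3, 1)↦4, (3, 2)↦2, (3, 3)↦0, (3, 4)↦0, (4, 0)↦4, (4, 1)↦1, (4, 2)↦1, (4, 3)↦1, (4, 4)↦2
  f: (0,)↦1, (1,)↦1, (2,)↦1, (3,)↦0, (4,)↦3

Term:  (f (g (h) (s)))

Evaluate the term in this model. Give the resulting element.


value = 1

  h = 2
  s = 3
  (g (h) (s)) = g(2, 3) = 2
  (f (g (h) (s))) = f(2,) = 1


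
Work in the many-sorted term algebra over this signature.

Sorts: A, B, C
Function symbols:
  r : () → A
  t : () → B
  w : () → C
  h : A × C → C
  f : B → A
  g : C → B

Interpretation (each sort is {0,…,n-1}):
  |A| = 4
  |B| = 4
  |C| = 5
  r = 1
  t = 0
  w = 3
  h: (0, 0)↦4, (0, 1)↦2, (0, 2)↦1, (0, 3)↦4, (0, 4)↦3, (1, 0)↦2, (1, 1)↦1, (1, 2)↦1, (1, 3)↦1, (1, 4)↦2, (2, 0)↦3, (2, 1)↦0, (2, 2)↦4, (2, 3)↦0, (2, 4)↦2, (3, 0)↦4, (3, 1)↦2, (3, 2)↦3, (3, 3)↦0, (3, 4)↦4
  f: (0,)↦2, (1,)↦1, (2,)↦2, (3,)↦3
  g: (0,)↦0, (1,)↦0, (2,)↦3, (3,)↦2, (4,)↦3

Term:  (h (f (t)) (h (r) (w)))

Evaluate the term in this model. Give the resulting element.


value = 0

  t = 0
  (f (t)) = f(0,) = 2
  r = 1
  w = 3
  (h (r) (w)) = h(1, 3) = 1
  (h (f (t)) (h (r) (w))) = h(2, 1) = 0


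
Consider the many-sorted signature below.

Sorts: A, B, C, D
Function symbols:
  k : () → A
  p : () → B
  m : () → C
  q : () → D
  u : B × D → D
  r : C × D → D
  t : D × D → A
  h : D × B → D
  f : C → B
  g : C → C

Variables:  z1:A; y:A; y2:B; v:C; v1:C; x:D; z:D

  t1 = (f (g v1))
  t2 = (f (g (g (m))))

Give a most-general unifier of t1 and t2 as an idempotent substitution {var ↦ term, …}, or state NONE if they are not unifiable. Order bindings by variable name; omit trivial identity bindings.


{v1 ↦ (g (m))}


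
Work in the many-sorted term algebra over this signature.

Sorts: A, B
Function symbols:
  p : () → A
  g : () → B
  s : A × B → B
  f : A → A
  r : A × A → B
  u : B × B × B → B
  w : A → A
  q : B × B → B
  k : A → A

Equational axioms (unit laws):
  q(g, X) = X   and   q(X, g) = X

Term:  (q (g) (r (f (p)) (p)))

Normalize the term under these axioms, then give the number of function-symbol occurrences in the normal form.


1. (q (g) (r (f (p)) (p)))  →  (r (f (p)) (p))
normal form: (r (f (p)) (p))

size = 4


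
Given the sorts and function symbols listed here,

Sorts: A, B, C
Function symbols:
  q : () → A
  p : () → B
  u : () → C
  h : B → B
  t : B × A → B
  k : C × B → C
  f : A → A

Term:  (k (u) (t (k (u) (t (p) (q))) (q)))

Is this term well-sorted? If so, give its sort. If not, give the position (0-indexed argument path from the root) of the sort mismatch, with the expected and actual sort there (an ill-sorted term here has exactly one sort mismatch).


ill-sorted at position [1, 0]: expected B, got C

  (u) : C
      (u) : C
        (p) : B
        (q) : A
      (t (p) (q)) : B
    (k (u) (t (p) (q))) : C
    (q) : A
  (t (k (u) (t (p) (q))) (q)) : ✗ arg 0 at [1, 0] has sort C, expected B


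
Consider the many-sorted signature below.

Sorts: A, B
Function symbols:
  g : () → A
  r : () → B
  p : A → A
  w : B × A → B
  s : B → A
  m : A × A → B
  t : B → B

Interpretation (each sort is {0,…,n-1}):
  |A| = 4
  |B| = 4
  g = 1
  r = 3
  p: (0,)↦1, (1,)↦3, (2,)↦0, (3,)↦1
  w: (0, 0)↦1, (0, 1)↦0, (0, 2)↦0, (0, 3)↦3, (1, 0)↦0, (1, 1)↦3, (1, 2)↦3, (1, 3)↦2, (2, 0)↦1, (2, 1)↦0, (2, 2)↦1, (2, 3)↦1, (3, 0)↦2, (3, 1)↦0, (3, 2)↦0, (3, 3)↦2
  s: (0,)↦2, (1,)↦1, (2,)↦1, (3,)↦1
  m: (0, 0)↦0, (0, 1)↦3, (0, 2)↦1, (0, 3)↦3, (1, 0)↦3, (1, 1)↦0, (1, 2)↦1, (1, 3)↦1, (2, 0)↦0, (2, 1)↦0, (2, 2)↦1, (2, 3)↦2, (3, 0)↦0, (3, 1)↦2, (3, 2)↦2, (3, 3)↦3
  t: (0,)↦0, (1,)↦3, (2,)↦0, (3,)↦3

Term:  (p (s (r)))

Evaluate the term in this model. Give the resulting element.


  r = 3
  (s (r)) = s(3,) = 1
  (p (s (r))) = p(1,) = 3

value = 3


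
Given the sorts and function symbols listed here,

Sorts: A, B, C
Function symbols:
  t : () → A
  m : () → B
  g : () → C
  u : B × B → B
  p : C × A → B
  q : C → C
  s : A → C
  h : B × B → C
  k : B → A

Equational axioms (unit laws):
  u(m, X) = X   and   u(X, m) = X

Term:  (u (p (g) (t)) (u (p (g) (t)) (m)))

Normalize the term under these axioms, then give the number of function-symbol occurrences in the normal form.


size = 7

1. (u (p (g) (t)) (u (p (g) (t)) (m)))  →  (u (p (g) (t)) (p (g) (t)))
normal form: (u (p (g) (t)) (p (g) (t)))


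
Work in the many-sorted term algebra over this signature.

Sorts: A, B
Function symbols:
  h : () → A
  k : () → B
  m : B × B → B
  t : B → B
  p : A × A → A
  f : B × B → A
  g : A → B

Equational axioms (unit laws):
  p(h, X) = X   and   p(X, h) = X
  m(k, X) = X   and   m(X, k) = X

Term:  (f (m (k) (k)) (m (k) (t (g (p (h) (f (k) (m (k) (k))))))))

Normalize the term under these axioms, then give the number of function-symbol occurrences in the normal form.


size = 7

1. (f (m (k) (k)) (m (k) (t (g (p (h) (f (k) (m (k) (k))))))))  →  (f (k) (m (k) (t (g (p (h) (f (k) (m (k) (k))))))))
2. (f (k) (m (k) (t (g (p (h) (f (k) (m (k) (k))))))))  →  (f (k) (t (g (p (h) (f (k) (m (k) (k)))))))
3. (f (k) (t (g (p (h) (f (k) (m (k) (k)))))))  →  (f (k) (t (g (f (k) (m (k) (k))))))
4. (f (k) (t (g (f (k) (m (k) (k))))))  →  (f (k) (t (g (f (k) (k)))))
normal form: (f (k) (t (g (f (k) (k)))))


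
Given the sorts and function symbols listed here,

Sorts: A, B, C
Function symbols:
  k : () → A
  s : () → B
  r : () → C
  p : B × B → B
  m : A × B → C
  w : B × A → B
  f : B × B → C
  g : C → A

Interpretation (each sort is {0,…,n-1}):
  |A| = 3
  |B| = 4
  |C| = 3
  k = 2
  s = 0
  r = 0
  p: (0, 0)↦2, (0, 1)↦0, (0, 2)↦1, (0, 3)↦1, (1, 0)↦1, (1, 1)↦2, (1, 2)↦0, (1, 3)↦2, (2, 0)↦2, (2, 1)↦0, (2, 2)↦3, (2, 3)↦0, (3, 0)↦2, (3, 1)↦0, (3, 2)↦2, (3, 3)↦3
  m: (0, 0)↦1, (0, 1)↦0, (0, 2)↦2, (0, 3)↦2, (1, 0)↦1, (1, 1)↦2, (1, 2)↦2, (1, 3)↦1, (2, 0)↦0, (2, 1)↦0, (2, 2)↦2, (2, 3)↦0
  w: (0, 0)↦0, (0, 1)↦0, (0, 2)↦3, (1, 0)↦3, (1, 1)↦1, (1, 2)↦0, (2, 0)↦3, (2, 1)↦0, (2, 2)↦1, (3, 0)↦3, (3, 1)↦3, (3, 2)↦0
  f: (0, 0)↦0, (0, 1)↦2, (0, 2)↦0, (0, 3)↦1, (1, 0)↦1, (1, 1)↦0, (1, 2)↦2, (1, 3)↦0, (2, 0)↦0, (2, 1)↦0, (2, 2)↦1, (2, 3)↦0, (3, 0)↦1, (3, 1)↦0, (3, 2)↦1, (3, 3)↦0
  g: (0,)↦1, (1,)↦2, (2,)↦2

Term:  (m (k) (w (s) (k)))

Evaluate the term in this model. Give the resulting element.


  k = 2
  s = 0
  k = 2
  (w (s) (k)) = w(0, 2) = 3
  (m (k) (w (s) (k))) = m(2, 3) = 0

value = 0


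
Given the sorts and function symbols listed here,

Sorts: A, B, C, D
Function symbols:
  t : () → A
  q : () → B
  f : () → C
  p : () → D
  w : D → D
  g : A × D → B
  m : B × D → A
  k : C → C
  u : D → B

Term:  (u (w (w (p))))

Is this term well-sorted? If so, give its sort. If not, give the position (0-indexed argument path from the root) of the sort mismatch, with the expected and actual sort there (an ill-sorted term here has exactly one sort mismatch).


well-sorted; sort = B

      (p) : D
    (w (p)) : D
  (w (w (p))) : D
(u (w (w (p)))) : B


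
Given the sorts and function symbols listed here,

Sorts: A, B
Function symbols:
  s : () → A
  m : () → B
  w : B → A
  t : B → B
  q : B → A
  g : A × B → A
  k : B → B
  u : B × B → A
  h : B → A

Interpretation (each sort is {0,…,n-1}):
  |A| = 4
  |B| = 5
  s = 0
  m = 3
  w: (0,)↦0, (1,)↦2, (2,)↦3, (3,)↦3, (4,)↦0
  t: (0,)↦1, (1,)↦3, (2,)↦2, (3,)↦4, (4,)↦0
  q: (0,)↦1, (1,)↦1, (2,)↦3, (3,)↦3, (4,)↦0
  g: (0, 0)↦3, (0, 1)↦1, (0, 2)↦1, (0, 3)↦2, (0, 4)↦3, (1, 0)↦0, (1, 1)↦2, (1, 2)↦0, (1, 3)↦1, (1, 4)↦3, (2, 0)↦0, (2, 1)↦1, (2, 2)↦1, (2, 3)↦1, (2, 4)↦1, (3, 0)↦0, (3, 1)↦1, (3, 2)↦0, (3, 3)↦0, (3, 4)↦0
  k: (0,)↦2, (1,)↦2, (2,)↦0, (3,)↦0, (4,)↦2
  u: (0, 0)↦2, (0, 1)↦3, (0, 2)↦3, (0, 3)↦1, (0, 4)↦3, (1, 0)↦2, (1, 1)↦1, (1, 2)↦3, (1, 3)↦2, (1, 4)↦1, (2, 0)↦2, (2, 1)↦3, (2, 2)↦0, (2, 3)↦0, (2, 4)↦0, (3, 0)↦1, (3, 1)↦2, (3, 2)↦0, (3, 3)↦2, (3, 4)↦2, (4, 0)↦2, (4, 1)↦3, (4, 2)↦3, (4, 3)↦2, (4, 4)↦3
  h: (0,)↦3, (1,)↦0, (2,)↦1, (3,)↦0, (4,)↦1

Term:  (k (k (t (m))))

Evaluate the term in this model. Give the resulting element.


value = 0

  m = 3
  (t (m)) = t(3,) = 4
  (k (t (m))) = k(4,) = 2
  (k (k (t (m)))) = k(2,) = 0


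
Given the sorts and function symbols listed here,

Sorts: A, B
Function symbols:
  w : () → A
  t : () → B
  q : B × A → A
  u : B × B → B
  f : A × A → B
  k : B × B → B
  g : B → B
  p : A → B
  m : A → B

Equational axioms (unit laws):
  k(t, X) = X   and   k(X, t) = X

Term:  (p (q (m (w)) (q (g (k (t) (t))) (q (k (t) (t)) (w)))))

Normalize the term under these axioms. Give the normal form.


normal form = (p (q (m (w)) (q (g (t)) (q (t) (w)))))

1. (p (q (m (w)) (q (g (k (t) (t))) (q (k (t) (t)) (w)))))  →  (p (q (m (w)) (q (g (t)) (q (k (t) (t)) (w)))))
2. (p (q (m (w)) (q (g (t)) (q (k (t) (t)) (w)))))  →  (p (q (m (w)) (q (g (t)) (q (t) (w)))))


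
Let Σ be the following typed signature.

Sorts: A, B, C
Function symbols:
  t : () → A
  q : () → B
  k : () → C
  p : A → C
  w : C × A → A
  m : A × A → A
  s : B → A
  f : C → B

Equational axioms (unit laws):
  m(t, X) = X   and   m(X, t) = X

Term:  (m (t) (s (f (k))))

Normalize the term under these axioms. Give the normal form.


1. (m (t) (s (f (k))))  →  (s (f (k)))

normal form = (s (f (k)))


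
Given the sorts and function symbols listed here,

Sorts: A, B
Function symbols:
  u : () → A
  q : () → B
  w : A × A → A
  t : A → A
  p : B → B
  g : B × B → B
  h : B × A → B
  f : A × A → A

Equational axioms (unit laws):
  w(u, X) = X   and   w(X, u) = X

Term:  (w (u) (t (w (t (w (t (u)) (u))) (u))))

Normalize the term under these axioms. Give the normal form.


normal form = (t (t (t (u))))

1. (w (u) (t (w (t (w (t (u)) (u))) (u))))  →  (t (w (t (w (t (u)) (u))) (u)))
2. (t (w (t (w (t (u)) (u))) (u)))  →  (t (t (w (t (u)) (u))))
3. (t (t (w (t (u)) (u))))  →  (t (t (t (u))))


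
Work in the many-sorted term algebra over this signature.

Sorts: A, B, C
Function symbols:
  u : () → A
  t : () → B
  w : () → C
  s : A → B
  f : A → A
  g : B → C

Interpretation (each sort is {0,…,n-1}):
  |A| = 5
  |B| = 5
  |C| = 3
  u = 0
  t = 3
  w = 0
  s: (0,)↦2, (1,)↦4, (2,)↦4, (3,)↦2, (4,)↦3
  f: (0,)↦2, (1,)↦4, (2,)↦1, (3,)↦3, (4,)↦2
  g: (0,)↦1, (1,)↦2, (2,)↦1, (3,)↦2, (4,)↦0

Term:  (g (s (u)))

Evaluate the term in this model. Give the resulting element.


value = 1

  u = 0
  (s (u)) = s(0,) = 2
  (g (s (u))) = g(2,) = 1


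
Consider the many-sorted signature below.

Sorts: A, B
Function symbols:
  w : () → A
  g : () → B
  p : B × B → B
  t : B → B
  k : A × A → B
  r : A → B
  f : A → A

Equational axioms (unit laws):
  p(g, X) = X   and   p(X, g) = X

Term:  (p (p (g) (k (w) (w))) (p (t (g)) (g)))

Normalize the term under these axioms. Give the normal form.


normal form = (p (k (w) (w)) (t (g)))

1. (p (p (g) (k (w) (w))) (p (t (g)) (g)))  →  (p (k (w) (w)) (p (t (g)) (g)))
2. (p (k (w) (w)) (p (t (g)) (g)))  →  (p (k (w) (w)) (t (g)))


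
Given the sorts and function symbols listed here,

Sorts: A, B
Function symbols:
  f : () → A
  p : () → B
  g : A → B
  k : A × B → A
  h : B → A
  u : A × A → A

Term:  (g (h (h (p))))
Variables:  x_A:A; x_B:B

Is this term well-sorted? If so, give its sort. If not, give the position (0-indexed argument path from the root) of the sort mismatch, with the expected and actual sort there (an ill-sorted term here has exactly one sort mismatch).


ill-sorted at position [0, 0]: expected B, got A

      (p) : B
    (h (p)) : A
  (h (h (p))) : ✗ arg 0 at [0, 0] has sort A, expected B


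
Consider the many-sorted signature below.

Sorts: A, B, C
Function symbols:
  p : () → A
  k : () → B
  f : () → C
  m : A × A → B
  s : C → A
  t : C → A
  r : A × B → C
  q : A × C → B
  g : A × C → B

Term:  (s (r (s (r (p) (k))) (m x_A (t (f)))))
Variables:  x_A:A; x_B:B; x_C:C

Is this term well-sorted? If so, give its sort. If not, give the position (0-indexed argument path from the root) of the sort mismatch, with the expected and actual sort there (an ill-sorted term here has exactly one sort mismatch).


        (p) : A
        (k) : B
      (r (p) (k)) : C
    (s (r (p) (k))) : A
      x_A : A
        (f) : C
      (t (f)) : A
    (m x_A (t (f))) : B
  (r (s (r (p) (k))) (m x_A (t (f)))) : C
(s (r (s (r (p) (k))) (m x_A (t (f))))) : A

well-sorted; sort = A


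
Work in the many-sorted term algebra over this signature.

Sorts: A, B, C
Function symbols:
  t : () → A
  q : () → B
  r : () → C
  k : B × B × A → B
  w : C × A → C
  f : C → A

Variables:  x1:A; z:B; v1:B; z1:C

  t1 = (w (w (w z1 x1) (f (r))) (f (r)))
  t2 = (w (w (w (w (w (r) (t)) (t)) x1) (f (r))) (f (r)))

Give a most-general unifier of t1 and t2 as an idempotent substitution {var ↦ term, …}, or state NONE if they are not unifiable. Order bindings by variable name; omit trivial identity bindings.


{z1 ↦ (w (w (r) (t)) (t))}


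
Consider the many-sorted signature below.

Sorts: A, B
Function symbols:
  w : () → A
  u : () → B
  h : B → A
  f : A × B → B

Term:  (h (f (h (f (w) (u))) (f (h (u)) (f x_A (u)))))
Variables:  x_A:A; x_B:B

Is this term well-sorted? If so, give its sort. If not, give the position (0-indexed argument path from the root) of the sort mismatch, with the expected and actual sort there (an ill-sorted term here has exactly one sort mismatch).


        (w) : A
        (u) : B
      (f (w) (u)) : B
    (h (f (w) (u))) : A
        (u) : B
      (h (u)) : A
        x_A : A
        (u) : B
      (f x_A (u)) : B
    (f (h (u)) (f x_A (u))) : B
  (f (h (f (w) (u))) (f (h (u)) (f x_A (u)))) : B
(h (f (h (f (w) (u))) (f (h (u)) (f x_A (u))))) : A

well-sorted; sort = A


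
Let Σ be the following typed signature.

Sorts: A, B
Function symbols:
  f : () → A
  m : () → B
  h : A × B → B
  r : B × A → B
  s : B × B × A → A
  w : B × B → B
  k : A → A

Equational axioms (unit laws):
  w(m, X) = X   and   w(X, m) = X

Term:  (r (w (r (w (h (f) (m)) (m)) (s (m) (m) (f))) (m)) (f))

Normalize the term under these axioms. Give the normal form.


normal form = (r (r (h (f) (m)) (s (m) (m) (f))) (f))

1. (r (w (r (w (h (f) (m)) (m)) (s (m) (m) (f))) (m)) (f))  →  (r (r (w (h (f) (m)) (m)) (s (m) (m) (f))) (f))
2. (r (r (w (h (f) (m)) (m)) (s (m) (m) (f))) (f))  →  (r (r (h (f) (m)) (s (m) (m) (f))) (f))


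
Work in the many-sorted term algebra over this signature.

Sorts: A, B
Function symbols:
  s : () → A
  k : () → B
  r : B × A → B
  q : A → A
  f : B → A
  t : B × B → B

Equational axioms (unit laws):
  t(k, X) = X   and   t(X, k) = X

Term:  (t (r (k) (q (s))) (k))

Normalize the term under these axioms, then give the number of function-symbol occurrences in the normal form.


1. (t (r (k) (q (s))) (k))  →  (r (k) (q (s)))
normal form: (r (k) (q (s)))

size = 4


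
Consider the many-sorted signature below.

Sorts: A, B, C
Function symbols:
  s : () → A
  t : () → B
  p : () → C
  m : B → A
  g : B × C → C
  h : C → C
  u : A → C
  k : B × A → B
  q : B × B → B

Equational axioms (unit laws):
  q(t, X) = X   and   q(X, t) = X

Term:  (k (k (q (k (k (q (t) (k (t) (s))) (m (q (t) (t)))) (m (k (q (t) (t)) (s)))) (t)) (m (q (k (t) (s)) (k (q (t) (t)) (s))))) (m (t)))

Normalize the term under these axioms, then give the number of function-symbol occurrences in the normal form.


size = 23

1. (k (k (q (k (k (q (t) (k (t) (s))) (m (q (t) (t)))) (m (k (q (t) (t)) (s)))) (t)) (m (q (k (t) (s)) (k (q (t) (t)) (s))))) (m (t)))  →  (k (k (k (k (q (t) (k (t) (s))) (m (q (t) (t)))) (m (k (q (t) (t)) (s)))) (m (q (k (t) (s)) (k (q (t) (t)) (s))))) (m (t)))
2. (k (k (k (k (q (t) (k (t) (s))) (m (q (t) (t)))) (m (k (q (t) (t)) (s)))) (m (q (k (t) (s)) (k (q (t) (t)) (s))))) (m (t)))  →  (k (k (k (k (k (t) (s)) (m (q (t) (t)))) (m (k (q (t) (t)) (s)))) (m (q (k (t) (s)) (k (q (t) (t)) (s))))) (m (t)))
3. (k (k (k (k (k (t) (s)) (m (q (t) (t)))) (m (k (q (t) (t)) (s)))) (m (q (k (t) (s)) (k (q (t) (t)) (s))))) (m (t)))  →  (k (k (k (k (k (t) (s)) (m (t))) (m (k (q (t) (t)) (s)))) (m (q (k (t) (s)) (k (q (t) (t)) (s))))) (m (t)))
4. (k (k (k (k (k (t) (s)) (m (t))) (m (k (q (t) (t)) (s)))) (m (q (k (t) (s)) (k (q (t) (t)) (s))))) (m (t)))  →  (k (k (k (k (k (t) (s)) (m (t))) (m (k (t) (s)))) (m (q (k (t) (s)) (k (q (t) (t)) (s))))) (m (t)))
5. (k (k (k (k (k (t) (s)) (m (t))) (m (k (t) (s)))) (m (q (k (t) (s)) (k (q (t) (t)) (s))))) (m (t)))  →  (k (k (k (k (k (t) (s)) (m (t))) (m (k (t) (s)))) (m (q (k (t) (s)) (k (t) (s))))) (m (t)))
normal form: (k (k (k (k (k (t) (s)) (m (t))) (m (k (t) (s)))) (m (q (k (t) (s)) (k (t) (s))))) (m (t)))


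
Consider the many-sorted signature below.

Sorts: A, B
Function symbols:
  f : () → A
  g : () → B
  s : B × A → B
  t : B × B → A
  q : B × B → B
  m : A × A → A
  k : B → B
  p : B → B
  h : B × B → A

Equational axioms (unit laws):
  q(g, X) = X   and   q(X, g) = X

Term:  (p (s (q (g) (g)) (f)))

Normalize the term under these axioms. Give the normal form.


1. (p (s (q (g) (g)) (f)))  →  (p (s (g) (f)))

normal form = (p (s (g) (f)))


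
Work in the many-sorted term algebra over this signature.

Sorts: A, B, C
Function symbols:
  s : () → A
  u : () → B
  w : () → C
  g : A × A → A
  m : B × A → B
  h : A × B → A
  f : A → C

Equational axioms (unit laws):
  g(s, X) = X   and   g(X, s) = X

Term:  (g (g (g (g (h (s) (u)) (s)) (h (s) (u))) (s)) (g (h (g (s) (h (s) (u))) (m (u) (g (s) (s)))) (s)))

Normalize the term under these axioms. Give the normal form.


normal form = (g (g (h (s) (u)) (h (s) (u))) (h (h (s) (u)) (m (u) (s))))

1. (g (g (g (g (h (s) (u)) (s)) (h (s) (u))) (s)) (g (h (g (s) (h (s) (u))) (m (u) (g (s) (s)))) (s)))  →  (g (g (g (h (s) (u)) (s)) (h (s) (u))) (g (h (g (s) (h (s) (u))) (m (u) (g (s) (s)))) (s)))
2. (g (g (g (h (s) (u)) (s)) (h (s) (u))) (g (h (g (s) (h (s) (u))) (m (u) (g (s) (s)))) (s)))  →  (g (g (h (s) (u)) (h (s) (u))) (g (h (g (s) (h (s) (u))) (m (u) (g (s) (s)))) (s)))
3. (g (g (h (s) (u)) (h (s) (u))) (g (h (g (s) (h (s) (u))) (m (u) (g (s) (s)))) (s)))  →  (g (g (h (s) (u)) (h (s) (u))) (h (g (s) (h (s) (u))) (m (u) (g (s) (s)))))
4. (g (g (h (s) (u)) (h (s) (u))) (h (g (s) (h (s) (u))) (m (u) (g (s) (s)))))  →  (g (g (h (s) (u)) (h (s) (u))) (h (h (s) (u)) (m (u) (g (s) (s)))))
5. (g (g (h (s) (u)) (h (s) (u))) (h (h (s) (u)) (m (u) (g (s) (s)))))  →  (g (g (h (s) (u)) (h (s) (u))) (h (h (s) (u)) (m (u) (s))))


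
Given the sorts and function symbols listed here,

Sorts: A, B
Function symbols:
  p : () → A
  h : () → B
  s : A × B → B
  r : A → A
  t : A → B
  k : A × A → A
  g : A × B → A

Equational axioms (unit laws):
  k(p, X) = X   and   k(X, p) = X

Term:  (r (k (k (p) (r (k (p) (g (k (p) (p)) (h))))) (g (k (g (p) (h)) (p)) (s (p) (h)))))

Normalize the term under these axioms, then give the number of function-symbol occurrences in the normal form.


1. (r (k (k (p) (r (k (p) (g (k (p) (p)) (h))))) (g (k (g (p) (h)) (p)) (s (p) (h)))))  →  (r (k (r (k (p) (g (k (p) (p)) (h)))) (g (k (g (p) (h)) (p)) (s (p) (h)))))
2. (r (k (r (k (p) (g (k (p) (p)) (h)))) (g (k (g (p) (h)) (p)) (s (p) (h)))))  →  (r (k (r (g (k (p) (p)) (h))) (g (k (g (p) (h)) (p)) (s (p) (h)))))
3. (r (k (r (g (k (p) (p)) (h))) (g (k (g (p) (h)) (p)) (s (p) (h)))))  →  (r (k (r (g (p) (h))) (g (k (g (p) (h)) (p)) (s (p) (h)))))
4. (r (k (r (g (p) (h))) (g (k (g (p) (h)) (p)) (s (p) (h)))))  →  (r (k (r (g (p) (h))) (g (g (p) (h)) (s (p) (h)))))
normal form: (r (k (r (g (p) (h))) (g (g (p) (h)) (s (p) (h)))))

size = 13


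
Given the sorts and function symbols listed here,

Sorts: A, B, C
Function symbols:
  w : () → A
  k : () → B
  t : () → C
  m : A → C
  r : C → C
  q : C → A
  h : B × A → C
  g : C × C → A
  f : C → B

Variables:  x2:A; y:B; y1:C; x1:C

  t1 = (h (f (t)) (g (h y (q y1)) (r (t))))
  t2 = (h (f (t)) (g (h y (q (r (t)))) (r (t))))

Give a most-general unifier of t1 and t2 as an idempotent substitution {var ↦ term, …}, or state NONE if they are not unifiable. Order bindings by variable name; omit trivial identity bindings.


{y1 ↦ (r (t))}


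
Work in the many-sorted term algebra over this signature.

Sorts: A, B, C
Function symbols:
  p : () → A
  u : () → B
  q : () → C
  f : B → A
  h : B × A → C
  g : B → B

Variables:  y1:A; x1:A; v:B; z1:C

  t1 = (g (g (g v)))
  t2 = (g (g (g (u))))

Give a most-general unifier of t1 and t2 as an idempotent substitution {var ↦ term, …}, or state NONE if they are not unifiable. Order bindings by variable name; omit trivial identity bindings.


{v ↦ (u)}


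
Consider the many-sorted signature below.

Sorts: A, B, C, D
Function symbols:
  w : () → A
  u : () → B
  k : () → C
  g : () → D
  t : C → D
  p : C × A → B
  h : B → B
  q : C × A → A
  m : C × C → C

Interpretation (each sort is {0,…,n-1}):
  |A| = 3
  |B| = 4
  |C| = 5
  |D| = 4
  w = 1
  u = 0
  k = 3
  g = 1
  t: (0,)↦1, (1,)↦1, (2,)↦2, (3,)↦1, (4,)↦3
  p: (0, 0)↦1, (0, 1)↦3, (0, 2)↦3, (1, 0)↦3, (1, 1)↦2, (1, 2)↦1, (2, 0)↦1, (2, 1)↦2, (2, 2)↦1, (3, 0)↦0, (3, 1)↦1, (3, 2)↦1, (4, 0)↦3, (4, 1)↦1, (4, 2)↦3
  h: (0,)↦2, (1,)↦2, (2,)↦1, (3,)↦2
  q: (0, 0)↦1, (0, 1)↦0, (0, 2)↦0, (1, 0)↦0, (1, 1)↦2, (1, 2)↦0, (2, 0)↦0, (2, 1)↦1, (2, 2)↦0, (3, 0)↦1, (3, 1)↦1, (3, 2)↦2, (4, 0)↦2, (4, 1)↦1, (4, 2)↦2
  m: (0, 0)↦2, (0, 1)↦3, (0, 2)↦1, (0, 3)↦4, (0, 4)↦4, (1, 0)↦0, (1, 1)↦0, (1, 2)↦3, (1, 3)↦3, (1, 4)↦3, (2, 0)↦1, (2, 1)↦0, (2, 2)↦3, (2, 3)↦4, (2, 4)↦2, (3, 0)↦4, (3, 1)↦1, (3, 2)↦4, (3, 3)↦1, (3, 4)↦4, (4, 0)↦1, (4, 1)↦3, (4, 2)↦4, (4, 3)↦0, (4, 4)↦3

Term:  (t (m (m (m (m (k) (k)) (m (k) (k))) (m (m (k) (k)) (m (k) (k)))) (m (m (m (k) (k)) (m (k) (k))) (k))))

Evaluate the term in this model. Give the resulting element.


  k = 3
  k = 3
  (m (k) (k)) = m(3, 3) = 1
  k = 3
  k = 3
  (m (k) (k)) = m(3, 3) = 1
  (m (m (k) (k)) (m (k) (k))) = m(1, 1) = 0
  k = 3
  k = 3
  (m (k) (k)) = m(3, 3) = 1
  k = 3
  k = 3
  (m (k) (k)) = m(3, 3) = 1
  (m (m (k) (k)) (m (k) (k))) = m(1, 1) = 0
  (m (m (m (k) (k)) (m (k) (k))) (m (m (k) (k)) (m (k) (k)))) = m(0, 0) = 2
  k = 3
  k = 3
  (m (k) (k)) = m(3, 3) = 1
  k = 3
  k = 3
  (m (k) (k)) = m(3, 3) = 1
  (m (m (k) (k)) (m (k) (k))) = m(1, 1) = 0
  k = 3
  (m (m (m (k) (k)) (m (k) (k))) (k)) = m(0, 3) = 4
  (m (m (m (m (k) (k)) (m (k) (k))) (m (m (k) (k)) (m (k) (k)))) (m (m (m (k) (k)) (m (k) (k))) (k))) = m(2, 4) = 2
  (t (m (m (m (m (k) (k)) (m (k) (k))) (m (m (k) (k)) (m (k) (k)))) (m (m (m (k) (k)) (m (k) (k))) (k)))) = t(2,) = 2

value = 2


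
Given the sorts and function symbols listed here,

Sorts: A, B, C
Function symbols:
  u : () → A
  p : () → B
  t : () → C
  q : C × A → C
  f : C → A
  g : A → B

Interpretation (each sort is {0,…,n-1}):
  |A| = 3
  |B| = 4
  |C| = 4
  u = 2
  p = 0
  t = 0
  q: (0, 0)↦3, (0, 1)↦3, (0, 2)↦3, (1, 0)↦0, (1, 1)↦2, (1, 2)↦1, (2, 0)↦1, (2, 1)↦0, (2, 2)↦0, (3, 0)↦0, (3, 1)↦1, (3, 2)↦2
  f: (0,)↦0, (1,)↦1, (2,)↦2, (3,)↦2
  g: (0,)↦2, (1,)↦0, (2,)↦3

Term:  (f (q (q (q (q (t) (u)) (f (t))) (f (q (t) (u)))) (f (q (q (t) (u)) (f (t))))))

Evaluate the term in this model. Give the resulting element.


  t = 0
  u = 2
  (q (t) (u)) = q(0, 2) = 3
  t = 0
  (f (t)) = f(0,) = 0
  (q (q (t) (u)) (f (t))) = q(3, 0) = 0
  t = 0
  u = 2
  (q (t) (u)) = q(0, 2) = 3
  (f (q (t) (u))) = f(3,) = 2
  (q (q (q (t) (u)) (f (t))) (f (q (t) (u)))) = q(0, 2) = 3
  t = 0
  u = 2
  (q (t) (u)) = q(0, 2) = 3
  t = 0
  (f (t)) = f(0,) = 0
  (q (q (t) (u)) (f (t))) = q(3, 0) = 0
  (f (q (q (t) (u)) (f (t)))) = f(0,) = 0
  (q (q (q (q (t) (u)) (f (t))) (f (q (t) (u)))) (f (q (q (t) (u)) (f (t))))) = q(3, 0) = 0
  (f (q (q (q (q (t) (u)) (f (t))) (f (q (t) (u)))) (f (q (q (t) (u)) (f (t)))))) = f(0,) = 0

value = 0


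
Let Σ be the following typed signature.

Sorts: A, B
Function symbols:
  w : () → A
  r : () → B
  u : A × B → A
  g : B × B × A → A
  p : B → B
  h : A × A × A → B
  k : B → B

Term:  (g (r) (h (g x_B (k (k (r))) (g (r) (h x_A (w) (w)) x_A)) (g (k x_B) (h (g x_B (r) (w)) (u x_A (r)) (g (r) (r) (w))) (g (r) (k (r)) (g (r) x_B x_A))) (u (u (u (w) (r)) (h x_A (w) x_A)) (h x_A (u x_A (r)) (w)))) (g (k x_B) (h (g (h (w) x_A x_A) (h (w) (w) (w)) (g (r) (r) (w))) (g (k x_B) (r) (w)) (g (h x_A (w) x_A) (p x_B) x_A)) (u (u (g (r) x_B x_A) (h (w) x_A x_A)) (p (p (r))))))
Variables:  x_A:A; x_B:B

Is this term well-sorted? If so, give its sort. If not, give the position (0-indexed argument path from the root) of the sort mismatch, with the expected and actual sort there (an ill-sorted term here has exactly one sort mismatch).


  (r) : B
      x_B : B
          (r) : B
        (k (r)) : B
      (k (k (r))) : B
        (r) : B
          x_A : A
          (w) : A
          (w) : A
        (h x_A (w) (w)) : B
        x_A : A
      (g (r) (h x_A (w) (w)) x_A) : A
    (g x_B (k (k (r))) (g (r) (h x_A (w) (w)) x_A)) : A
        x_B : B
      (k x_B) : B
          x_B : B
          (r) : B
          (w) : A
        (g x_B (r) (w)) : A
          x_A : A
          (r) : B
        (u x_A (r)) : A
          (r) : B
          (r) : B
          (w) : A
        (g (r) (r) (w)) : A
      (h (g x_B (r) (w)) (u x_A (r)) (g (r) (r) (w))) : B
        (r) : B
          (r) : B
        (k (r)) : B
          (r) : B
          x_B : B
          x_A : A
        (g (r) x_B x_A) : A
      (g (r) (k (r)) (g (r) x_B x_A)) : A
    (g (k x_B) (h (g x_B (r) (w)) (u x_A (r)) (g (r) (r) (w))) (g (r) (k (r)) (g (r) x_B x_A))) : A
          (w) : A
          (r) : B
        (u (w) (r)) : A
          x_A : A
          (w) : A
          x_A : A
        (h x_A (w) x_A) : B
      (u (u (w) (r)) (h x_A (w) x_A)) : A
        x_A : A
          x_A : A
          (r) : B
        (u x_A (r)) : A
        (w) : A
      (h x_A (u x_A (r)) (w)) : B
    (u (u (u (w) (r)) (h x_A (w) x_A)) (h x_A (u x_A (r)) (w))) : A
  (h (g x_B (k (k (r))) (g (r) (h x_A (w) (w)) x_A)) (g (k x_B) (h (g x_B (r) (w)) (u x_A (r)) (g (r) (r) (w))) (g (r) (k (r)) (g (r) x_B x_A))) (u (u (u (w) (r)) (h x_A (w) x_A)) (h x_A (u x_A (r)) (w)))) : B
      x_B : B
    (k x_B) : B
          (w) : A
          x_A : A
          x_A : A
        (h (w) x_A x_A) : B
          (w) : A
          (w) : A
          (w) : A
        (h (w) (w) (w)) : B
          (r) : B
          (r) : B
          (w) : A
        (g (r) (r) (w)) : A
      (g (h (w) x_A x_A) (h (w) (w) (w)) (g (r) (r) (w))) : A
          x_B : B
        (k x_B) : B
        (r) : B
        (w) : A
      (g (k x_B) (r) (w)) : A
          x_A : A
          (w) : A
          x_A : A
        (h x_A (w) x_A) : B
          x_B : B
        (p x_B) : B
        x_A : A
      (g (h x_A (w) x_A) (p x_B) x_A) : A
    (h (g (h (w) x_A x_A) (h (w) (w) (w)) (g (r) (r) (w))) (g (k x_B) (r) (w)) (g (h x_A (w) x_A) (p x_B) x_A)) : B
          (r) : B
          x_B : B
          x_A : A
        (g (r) x_B x_A) : A
          (w) : A
          x_A : A
          x_A : A
        (h (w) x_A x_A) : B
      (u (g (r) x_B x_A) (h (w) x_A x_A)) : A
          (r) : B
        (p (r)) : B
      (p (p (r))) : B
    (u (u (g (r) x_B x_A) (h (w) x_A x_A)) (p (p (r)))) : A
  (g (k x_B) (h (g (h (w) x_A x_A) (h (w) (w) (w)) (g (r) (r) (w))) (g (k x_B) (r) (w)) (g (h x_A (w) x_A) (p x_B) x_A)) (u (u (g (r) x_B x_A) (h (w) x_A x_A)) (p (p (r))))) : A
(g (r) (h (g x_B (k (k (r))) (g (r) (h x_A (w) (w)) x_A)) (g (k x_B) (h (g x_B (r) (w)) (u x_A (r)) (g (r) (r) (w))) (g (r) (k (r)) (g (r) x_B x_A))) (u (u (u (w) (r)) (h x_A (w) x_A)) (h x_A (u x_A (r)) (w)))) (g (k x_B) (h (g (h (w) x_A x_A) (h (w) (w) (w)) (g (r) (r) (w))) (g (k x_B) (r) (w)) (g (h x_A (w) x_A) (p x_B) x_A)) (u (u (g (r) x_B x_A) (h (w) x_A x_A)) (p (p (r)))))) : A

well-sorted; sort = A


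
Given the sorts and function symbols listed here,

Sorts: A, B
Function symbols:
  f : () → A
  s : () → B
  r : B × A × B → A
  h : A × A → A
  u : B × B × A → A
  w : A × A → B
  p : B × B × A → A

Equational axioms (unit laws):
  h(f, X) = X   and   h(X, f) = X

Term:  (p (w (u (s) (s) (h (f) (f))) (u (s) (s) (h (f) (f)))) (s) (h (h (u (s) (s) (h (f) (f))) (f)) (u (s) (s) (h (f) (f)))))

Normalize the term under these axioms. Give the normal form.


normal form = (p (w (u (s) (s) (f)) (u (s) (s) (f))) (s) (h (u (s) (s) (f)) (u (s) (s) (f))))

1. (p (w (u (s) (s) (h (f) (f))) (u (s) (s) (h (f) (f)))) (s) (h (h (u (s) (s) (h (f) (f))) (f)) (u (s) (s) (h (f) (f)))))  →  (p (w (u (s) (s) (f)) (u (s) (s) (h (f) (f)))) (s) (h (h (u (s) (s) (h (f) (f))) (f)) (u (s) (s) (h (f) (f)))))
2. (p (w (u (s) (s) (f)) (u (s) (s) (h (f) (f)))) (s) (h (h (u (s) (s) (h (f) (f))) (f)) (u (s) (s) (h (f) (f)))))  →  (p (w (u (s) (s) (f)) (u (s) (s) (f))) (s) (h (h (u (s) (s) (h (f) (f))) (f)) (u (s) (s) (h (f) (f)))))
3. (p (w (u (s) (s) (f)) (u (s) (s) (f))) (s) (h (h (u (s) (s) (h (f) (f))) (f)) (u (s) (s) (h (f) (f)))))  →  (p (w (u (s) (s) (f)) (u (s) (s) (f))) (s) (h (u (s) (s) (h (f) (f))) (u (s) (s) (h (f) (f)))))
4. (p (w (u (s) (s) (f)) (u (s) (s) (f))) (s) (h (u (s) (s) (h (f) (f))) (u (s) (s) (h (f) (f)))))  →  (p (w (u (s) (s) (f)) (u (s) (s) (f))) (s) (h (u (s) (s) (f)) (u (s) (s) (h (f) (f)))))
5. (p (w (u (s) (s) (f)) (u (s) (s) (f))) (s) (h (u (s) (s) (f)) (u (s) (s) (h (f) (f)))))  →  (p (w (u (s) (s) (f)) (u (s) (s) (f))) (s) (h (u (s) (s) (f)) (u (s) (s) (f))))


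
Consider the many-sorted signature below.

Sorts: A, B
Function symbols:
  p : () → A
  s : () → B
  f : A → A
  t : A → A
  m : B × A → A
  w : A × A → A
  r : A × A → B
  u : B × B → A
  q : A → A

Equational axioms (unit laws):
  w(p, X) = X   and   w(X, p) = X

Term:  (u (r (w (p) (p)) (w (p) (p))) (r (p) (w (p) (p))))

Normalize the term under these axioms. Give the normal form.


1. (u (r (w (p) (p)) (w (p) (p))) (r (p) (w (p) (p))))  →  (u (r (p) (w (p) (p))) (r (p) (w (p) (p))))
2. (u (r (p) (w (p) (p))) (r (p) (w (p) (p))))  →  (u (r (p) (p)) (r (p) (w (p) (p))))
3. (u (r (p) (p)) (r (p) (w (p) (p))))  →  (u (r (p) (p)) (r (p) (p)))

normal form = (u (r (p) (p)) (r (p) (p)))
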